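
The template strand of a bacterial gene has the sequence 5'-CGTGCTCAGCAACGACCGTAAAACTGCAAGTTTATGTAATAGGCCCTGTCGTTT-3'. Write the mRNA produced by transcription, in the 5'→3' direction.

5'-AAACGACAGGGCCUAUUACAUAAACUUGCAGUUUUACGGUCGUUGCUGAGCACG-3'

RNA polymerase reads the template 3'→5' and synthesizes mRNA 5'→3' by base-pairing (A→U, T→A, G↔C). The complement of the template is GCACGAGTCGTTGCTGGCATTTTGACGTTCAAATACATTATCCGGGACAGCAAA; antiparallel, so 5'→3' the coding strand is AAACGACAGGGCCTATTACATAAACTTGCAGTTTTACGGTCGTTGCTGAGCACG. Replace T with U for the mRNA.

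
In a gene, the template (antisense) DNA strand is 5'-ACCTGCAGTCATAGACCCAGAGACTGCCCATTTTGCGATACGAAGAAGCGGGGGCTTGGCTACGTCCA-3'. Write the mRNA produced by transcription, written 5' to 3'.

The mRNA has the sequence of the coding strand (reverse complement of the template) with T→U. Reverse complement of ACCTGCAGTCATAGACCCAGAGACTGCCCATTTTGCGATACGAAGAAGCGGGGGCTTGGCTACGTCCA is TGGACGTAGCCAAGCCCCCGCTTCTTCGTATCGCAAAATGGGCAGTCTCTGGGTCTATGACTGCAGGT; then T→U.

5'-UGGACGUAGCCAAGCCCCCGCUUCUUCGUAUCGCAAAAUGGGCAGUCUCUGGGUCUAUGACUGCAGGU-3'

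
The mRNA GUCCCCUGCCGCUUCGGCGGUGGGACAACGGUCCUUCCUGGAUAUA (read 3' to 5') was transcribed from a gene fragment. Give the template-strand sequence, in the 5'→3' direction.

5'-CAGGGGACGGCGAAGCCGCCACCCTGTTGCCAGGAAGGACCTATAT-3'

Written 5'→3' the mRNA is AUAUAGGUCCUUCCUGGCAACAGGGUGGCGGCUUCGCCGUCCCCUG, so the coding DNA strand is ATATAGGTCCTTCCTGGCAACAGGGTGGCGGCTTCGCCGTCCCCTG. The template is its reverse complement.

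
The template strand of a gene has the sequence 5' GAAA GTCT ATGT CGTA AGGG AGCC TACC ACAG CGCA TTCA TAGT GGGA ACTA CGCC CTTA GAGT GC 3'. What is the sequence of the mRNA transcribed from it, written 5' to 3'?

5'-GCACUCUAAGGGCGUAGUUCCCACUAUGAAUGCGCUGUGGUAGGCUCCCUUACGACAUAGACUUUC-3'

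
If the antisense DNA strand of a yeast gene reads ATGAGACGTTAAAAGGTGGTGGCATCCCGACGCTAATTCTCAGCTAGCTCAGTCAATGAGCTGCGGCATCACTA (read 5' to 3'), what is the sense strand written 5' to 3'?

The coding strand is complementary and antiparallel to the template: take the complement (A↔T, G↔C) and reverse.

5'-TAGTGATGCCGCAGCTCATTGACTGAGCTAGCTGAGAATTAGCGTCGGGATGCCACCACCTTTTAACGTCTCAT-3'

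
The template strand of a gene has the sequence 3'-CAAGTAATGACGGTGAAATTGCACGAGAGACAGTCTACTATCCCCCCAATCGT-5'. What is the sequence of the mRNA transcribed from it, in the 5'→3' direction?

5'-GUUCAUUACUGCCACUUUAACGUGCUCUCUGUCAGAUGAUAGGGGGGUUAGCA-3'

Reading the template 3'→5' as shown, RNA polymerase pairs each base (A→U, T→A, G↔C) to build mRNA 5'→3' directly.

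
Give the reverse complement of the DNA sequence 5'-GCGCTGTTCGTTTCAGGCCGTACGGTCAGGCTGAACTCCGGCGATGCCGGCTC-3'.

Reading the sequence 3'→5' and pairing each base (A↔T, G↔C) gives the reverse complement directly.

5'-GAGCCGGCATCGCCGGAGTTCAGCCTGACCGTACGGCCTGAAACGAACAGCGC-3'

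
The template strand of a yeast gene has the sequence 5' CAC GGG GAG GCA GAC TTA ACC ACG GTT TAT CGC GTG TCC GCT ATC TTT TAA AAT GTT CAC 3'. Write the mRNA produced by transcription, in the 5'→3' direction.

RNA polymerase reads the template 3'→5' and synthesizes mRNA 5'→3' by base-pairing (A→U, T→A, G↔C). The complement of the template is GTGCCCCTCCGTCTGAATTGGTGCCAAATAGCGCACAGGCGATAGAAAATTTTACAAGTG; antiparallel, so 5'→3' the coding strand is GTGAACATTTTAAAAGATAGCGGACACGCGATAAACCGTGGTTAAGTCTGCCTCCCCGTG. Replace T with U for the mRNA.

5'-GUGAACAUUUUAAAAGAUAGCGGACACGCGAUAAACCGUGGUUAAGUCUGCCUCCCCGUG-3'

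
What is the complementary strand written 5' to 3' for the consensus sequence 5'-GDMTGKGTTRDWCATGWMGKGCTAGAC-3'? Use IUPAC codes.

5′-GTCTAGCMCKWCATGWHYAACMCAKHC-3′

Standard pairs A↔T, G↔C; ambiguity codes pair R↔Y, M↔K, W↔W, D↔H. Complement (CHKACMCAAYHWGTACWKCMCGATCTG), then reverse for 5'→3'.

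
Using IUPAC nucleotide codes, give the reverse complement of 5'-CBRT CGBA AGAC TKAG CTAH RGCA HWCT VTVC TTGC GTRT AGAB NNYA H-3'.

5'-DTRNNVTCTAYACGCAAGBABAGWDTGCYDTAGCTMAGTCTTVCGAYVG-3'

Standard pairs A↔T, G↔C; ambiguity codes pair R↔Y, K↔M, W↔W, B↔V, H↔D, N↔N. Complement (GVYAGCVTTCTGAMTCGATDYCGTDWGABABGAACGCAYATCTVNNRTD), then reverse for 5'→3'.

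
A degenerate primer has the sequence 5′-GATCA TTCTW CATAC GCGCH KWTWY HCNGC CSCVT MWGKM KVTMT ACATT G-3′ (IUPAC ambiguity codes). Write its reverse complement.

5′-CAATGTAKABMKMCWKABGSGGCNGDRWAWMDGCGCGTATGWAGAATGATC-3′

Standard pairs A↔T, G↔C; ambiguity codes pair Y↔R, M↔K, W↔W, S↔S, H↔D, V↔B, N↔N. Complement (CTAGTAAGAWGTATGCGCGDMWAWRDGNCGGSGBAKWCMKMBAKATGTAAC), then reverse for 5'→3'.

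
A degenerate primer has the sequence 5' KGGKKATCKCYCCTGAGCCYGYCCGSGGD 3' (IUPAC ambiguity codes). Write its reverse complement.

5′-HCCSCGGRCRGGCTCAGGRGMGATMMCCM-3′

Standard pairs A↔T, G↔C; ambiguity codes pair Y↔R, K↔M, S↔S, D↔H. Complement (MCCMMTAGMGRGGACTCGGRCRGGCSCCH), then reverse for 5'→3'.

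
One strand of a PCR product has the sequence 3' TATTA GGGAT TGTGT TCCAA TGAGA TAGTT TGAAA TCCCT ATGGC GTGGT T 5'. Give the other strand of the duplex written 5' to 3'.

The strand is given 3'→5', so its complement runs 5'→3' in the same left-to-right order: pair each base A↔T, G↔C.

5'-ATAATCCCTAACACAAGGTTACTCTATCAAACTTTAGGGATACCGCACCAA-3'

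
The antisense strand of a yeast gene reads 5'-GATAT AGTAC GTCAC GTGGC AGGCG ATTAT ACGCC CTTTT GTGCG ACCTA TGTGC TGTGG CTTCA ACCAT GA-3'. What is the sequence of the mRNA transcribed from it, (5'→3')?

RNA polymerase reads the template 3'→5' and synthesizes mRNA 5'→3' by base-pairing (A→U, T→A, G↔C). The complement of the template is CTATATCATGCAGTGCACCGTCCGCTAATATGCGGGAAAACACGCTGGATACACGACACCGAAGTTGGTACT; antiparallel, so 5'→3' the coding strand is TCATGGTTGAAGCCACAGCACATAGGTCGCACAAAAGGGCGTATAATCGCCTGCCACGTGACGTACTATATC. Replace T with U for the mRNA.

5'-UCAUGGUUGAAGCCACAGCACAUAGGUCGCACAAAAGGGCGUAUAAUCGCCUGCCACGUGACGUACUAUAUC-3'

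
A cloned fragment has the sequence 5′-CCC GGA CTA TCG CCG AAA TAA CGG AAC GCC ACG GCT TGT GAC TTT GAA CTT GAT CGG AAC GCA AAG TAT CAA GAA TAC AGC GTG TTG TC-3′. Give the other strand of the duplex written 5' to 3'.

The complement of CCCGGACTATCGCCGAAATAACGGAACGCCACGGCTTGTGACTTTGAACTTGATCGGAACGCAAAGTATCAAGAATACAGCGTGTTGTC is GGGCCTGATAGCGGCTTTATTGCCTTGCGGTGCCGAACACTGAAACTTGAACTAGCCTTGCGTTTCATAGTTCTTATGTCGCACAACAG (A↔T, G↔C). DNA strands are antiparallel, so the complementary strand runs 3'→5'; reversing gives the 5'→3' form.

5'-GACAACACGCTGTATTCTTGATACTTTGCGTTCCGATCAAGTTCAAAGTCACAAGCCGTGGCGTTCCGTTATTTCGGCGATAGTCCGGG-3'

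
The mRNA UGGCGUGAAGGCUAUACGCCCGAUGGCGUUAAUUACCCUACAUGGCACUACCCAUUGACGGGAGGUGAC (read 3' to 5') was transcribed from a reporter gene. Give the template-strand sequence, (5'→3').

5'-ACCGCACTTCCGATATGCGGGCTACCGCAATTAATGGGATGTACCGTGATGGGTAACTGCCCTCCACTG-3'

Written 5'→3' the mRNA is CAGUGGAGGGCAGUUACCCAUCACGGUACAUCCCAUUAAUUGCGGUAGCCCGCAUAUCGGAAGUGCGGU, so the coding DNA strand is CAGTGGAGGGCAGTTACCCATCACGGTACATCCCATTAATTGCGGTAGCCCGCATATCGGAAGTGCGGT. The template is its reverse complement.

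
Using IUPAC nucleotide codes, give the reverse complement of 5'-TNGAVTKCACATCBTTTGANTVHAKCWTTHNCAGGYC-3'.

5'-GRCCTGNDAAWGMTDBANTCAAAVGATGTGMABTCNA-3'

Standard pairs A↔T, G↔C; ambiguity codes pair Y↔R, K↔M, W↔W, B↔V, H↔D, N↔N. Complement (ANCTBAMGTGTAGVAAACTNABDTMGWAADNGTCCRG), then reverse for 5'→3'.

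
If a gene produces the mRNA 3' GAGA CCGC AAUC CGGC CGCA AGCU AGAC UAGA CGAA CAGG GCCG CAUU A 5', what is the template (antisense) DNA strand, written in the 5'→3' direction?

Written 5'→3' the mRNA is AUUACGCCGGGACAAGCAGAUCAGAUCGAACGCCGGCCUAACGCCAGAG, so the coding DNA strand is ATTACGCCGGGACAAGCAGATCAGATCGAACGCCGGCCTAACGCCAGAG. The template is its reverse complement.

5'-CTCTGGCGTTAGGCCGGCGTTCGATCTGATCTGCTTGTCCCGGCGTAAT-3'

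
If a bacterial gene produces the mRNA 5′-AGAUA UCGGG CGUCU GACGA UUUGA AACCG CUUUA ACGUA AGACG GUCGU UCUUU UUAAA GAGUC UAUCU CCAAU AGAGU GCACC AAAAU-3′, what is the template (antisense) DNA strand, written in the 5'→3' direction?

5'-ATTTTGGTGCACTCTATTGGAGATAGACTCTTTAAAAAGAACGACCGTCTTACGTTAAAGCGGTTTCAAATCGTCAGACGCCCGATATCT-3'

Replace U with T to get the coding DNA strand: AGATATCGGGCGTCTGACGATTTGAAACCGCTTTAACGTAAGACGGTCGTTCTTTTTAAAGAGTCTATCTCCAATAGAGTGCACCAAAAT. The template strand is its reverse complement (complement TCTATAGCCCGCAGACTGCTAAACTTTGGCGAAATTGCATTCTGCCAGCAAGAAAAATTTCTCAGATAGAGGTTATCTCACGTGGTTTTA, then reverse).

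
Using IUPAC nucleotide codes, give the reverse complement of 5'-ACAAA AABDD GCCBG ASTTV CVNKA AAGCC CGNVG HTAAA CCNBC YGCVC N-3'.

5'-NGBGCRGVNGGTTTADCBNCGGGCTTTMNBGBAASTCVGGCHHVTTTTTGT-3'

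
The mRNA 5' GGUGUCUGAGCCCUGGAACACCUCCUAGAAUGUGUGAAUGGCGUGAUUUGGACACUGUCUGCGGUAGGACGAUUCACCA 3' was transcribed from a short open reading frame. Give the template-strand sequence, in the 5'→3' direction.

Replace U with T to get the coding DNA strand: GGTGTCTGAGCCCTGGAACACCTCCTAGAATGTGTGAATGGCGTGATTTGGACACTGTCTGCGGTAGGACGATTCACCA. The template strand is its reverse complement (complement CCACAGACTCGGGACCTTGTGGAGGATCTTACACACTTACCGCACTAAACCTGTGACAGACGCCATCCTGCTAAGTGGT, then reverse).

5'-TGGTGAATCGTCCTACCGCAGACAGTGTCCAAATCACGCCATTCACACATTCTAGGAGGTGTTCCAGGGCTCAGACACC-3'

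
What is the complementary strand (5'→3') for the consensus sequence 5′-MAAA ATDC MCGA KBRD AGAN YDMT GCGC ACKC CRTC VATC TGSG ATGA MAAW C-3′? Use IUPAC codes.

5'-GWTTKTCATCSCAGATBGAYGGMGTGCGCAKHRNTCTHYVMTCGKGHATTTTK-3'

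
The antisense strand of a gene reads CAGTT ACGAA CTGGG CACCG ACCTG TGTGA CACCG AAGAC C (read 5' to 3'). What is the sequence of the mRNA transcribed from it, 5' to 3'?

RNA polymerase reads the template 3'→5' and synthesizes mRNA 5'→3' by base-pairing (A→U, T→A, G↔C). The complement of the template is GTCAATGCTTGACCCGTGGCTGGACACACTGTGGCTTCTGG; antiparallel, so 5'→3' the coding strand is GGTCTTCGGTGTCACACAGGTCGGTGCCCAGTTCGTAACTG. Replace T with U for the mRNA.

5'-GGUCUUCGGUGUCACACAGGUCGGUGCCCAGUUCGUAACUG-3'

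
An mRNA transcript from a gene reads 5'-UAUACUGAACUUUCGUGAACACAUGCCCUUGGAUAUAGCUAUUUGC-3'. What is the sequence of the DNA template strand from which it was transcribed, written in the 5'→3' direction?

5'-GCAAATAGCTATATCCAAGGGCATGTGTTCACGAAAGTTCAGTATA-3'

Replace U with T to get the coding DNA strand: TATACTGAACTTTCGTGAACACATGCCCTTGGATATAGCTATTTGC. The template strand is its reverse complement (complement ATATGACTTGAAAGCACTTGTGTACGGGAACCTATATCGATAAACG, then reverse).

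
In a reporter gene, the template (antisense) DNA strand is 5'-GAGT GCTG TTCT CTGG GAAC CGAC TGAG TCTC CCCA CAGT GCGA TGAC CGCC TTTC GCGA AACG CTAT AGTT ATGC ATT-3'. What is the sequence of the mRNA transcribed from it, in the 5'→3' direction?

5'-AAUGCAUAACUAUAGCGUUUCGCGAAAGGCGGUCAUCGCACUGUGGGGAGACUCAGUCGGUUCCCAGAGAACAGCACUC-3'

RNA polymerase reads the template 3'→5' and synthesizes mRNA 5'→3' by base-pairing (A→U, T→A, G↔C). The complement of the template is CTCACGACAAGAGACCCTTGGCTGACTCAGAGGGGTGTCACGCTACTGGCGGAAAGCGCTTTGCGATATCAATACGTAA; antiparallel, so 5'→3' the coding strand is AATGCATAACTATAGCGTTTCGCGAAAGGCGGTCATCGCACTGTGGGGAGACTCAGTCGGTTCCCAGAGAACAGCACTC. Replace T with U for the mRNA.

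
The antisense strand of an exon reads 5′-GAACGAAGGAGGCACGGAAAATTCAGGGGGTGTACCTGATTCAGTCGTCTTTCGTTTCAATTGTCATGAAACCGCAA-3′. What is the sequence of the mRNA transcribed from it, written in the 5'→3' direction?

5′-UUGCGGUUUCAUGACAAUUGAAACGAAAGACGACUGAAUCAGGUACACCCCCUGAAUUUUCCGUGCCUCCUUCGUUC-3′

RNA polymerase reads the template 3'→5' and synthesizes mRNA 5'→3' by base-pairing (A→U, T→A, G↔C). The complement of the template is CTTGCTTCCTCCGTGCCTTTTAAGTCCCCCACATGGACTAAGTCAGCAGAAAGCAAAGTTAACAGTACTTTGGCGTT; antiparallel, so 5'→3' the coding strand is TTGCGGTTTCATGACAATTGAAACGAAAGACGACTGAATCAGGTACACCCCCTGAATTTTCCGTGCCTCCTTCGTTC. Replace T with U for the mRNA.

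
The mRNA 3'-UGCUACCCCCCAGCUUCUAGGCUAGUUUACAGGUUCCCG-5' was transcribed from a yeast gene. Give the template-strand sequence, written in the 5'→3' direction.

Written 5'→3' the mRNA is GCCCUUGGACAUUUGAUCGGAUCUUCGACCCCCCAUCGU, so the coding DNA strand is GCCCTTGGACATTTGATCGGATCTTCGACCCCCCATCGT. The template is its reverse complement.

5′-ACGATGGGGGGTCGAAGATCCGATCAAATGTCCAAGGGC-3′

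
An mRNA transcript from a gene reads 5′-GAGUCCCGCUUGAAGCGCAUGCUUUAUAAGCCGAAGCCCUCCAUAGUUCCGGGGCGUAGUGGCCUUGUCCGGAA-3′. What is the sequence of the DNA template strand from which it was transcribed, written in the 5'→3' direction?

5'-TTCCGGACAAGGCCACTACGCCCCGGAACTATGGAGGGCTTCGGCTTATAAAGCATGCGCTTCAAGCGGGACTC-3'

Replace U with T to get the coding DNA strand: GAGTCCCGCTTGAAGCGCATGCTTTATAAGCCGAAGCCCTCCATAGTTCCGGGGCGTAGTGGCCTTGTCCGGAA. The template strand is its reverse complement (complement CTCAGGGCGAACTTCGCGTACGAAATATTCGGCTTCGGGAGGTATCAAGGCCCCGCATCACCGGAACAGGCCTT, then reverse).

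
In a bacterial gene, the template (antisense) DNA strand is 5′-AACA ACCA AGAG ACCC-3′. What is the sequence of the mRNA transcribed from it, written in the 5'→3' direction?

5'-GGGUCUCUUGGUUGUU-3'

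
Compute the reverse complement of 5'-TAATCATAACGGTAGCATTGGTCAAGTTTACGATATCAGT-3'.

5′-ACTGATATCGTAAACTTGACCAATGCTACCGTTATGATTA-3′

Complement each base (A↔T, G↔C): ATTAGTATTGCCATCGTAACCAGTTCAAATGCTATAGTCA. Then reverse.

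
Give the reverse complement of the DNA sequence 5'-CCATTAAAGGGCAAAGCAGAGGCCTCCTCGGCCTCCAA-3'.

Complement each base (A↔T, G↔C): GGTAATTTCCCGTTTCGTCTCCGGAGGAGCCGGAGGTT. Then reverse.

5'-TTGGAGGCCGAGGAGGCCTCTGCTTTGCCCTTTAATGG-3'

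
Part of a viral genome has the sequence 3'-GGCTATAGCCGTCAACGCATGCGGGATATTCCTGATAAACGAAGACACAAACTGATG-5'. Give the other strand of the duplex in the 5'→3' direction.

5'-CCGATATCGGCAGTTGCGTACGCCCTATAAGGACTATTTGCTTCTGTGTTTGACTAC-3'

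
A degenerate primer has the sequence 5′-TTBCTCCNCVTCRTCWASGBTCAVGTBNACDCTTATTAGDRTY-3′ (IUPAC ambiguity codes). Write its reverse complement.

Standard pairs A↔T, G↔C; ambiguity codes pair R↔Y, W↔W, S↔S, B↔V, D↔H, N↔N. Complement (AAVGAGGNGBAGYAGWTSCVAGTBCAVNTGHGAATAATCHYAR), then reverse for 5'→3'.

5'-RAYHCTAATAAGHGTNVACBTGAVCSTWGAYGABGNGGAGVAA-3'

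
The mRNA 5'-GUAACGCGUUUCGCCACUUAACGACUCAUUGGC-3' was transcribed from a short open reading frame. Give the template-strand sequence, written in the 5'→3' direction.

Replace U with T to get the coding DNA strand: GTAACGCGTTTCGCCACTTAACGACTCATTGGC. The template strand is its reverse complement (complement CATTGCGCAAAGCGGTGAATTGCTGAGTAACCG, then reverse).

5'-GCCAATGAGTCGTTAAGTGGCGAAACGCGTTAC-3'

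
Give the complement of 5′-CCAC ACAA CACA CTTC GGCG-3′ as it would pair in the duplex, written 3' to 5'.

3'-GGTGTGTTGTGTGAAGCCGC-5'

Base-pairing A↔T, G↔C gives the complement. The complementary strand is antiparallel, so paired with a 5'→3' strand it runs 3'→5'.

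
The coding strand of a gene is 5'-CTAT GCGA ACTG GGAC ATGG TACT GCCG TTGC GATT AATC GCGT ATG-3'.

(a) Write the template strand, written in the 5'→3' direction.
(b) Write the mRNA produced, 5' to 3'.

(a) 5'-CATACGCGATTAATCGCAACGGCAGTACCATGTCCCAGTTCGCATAG-3'
(b) 5'-CUAUGCGAACUGGGACAUGGUACUGCCGUUGCGAUUAAUCGCGUAUG-3'

(a) The template strand is the reverse complement of the coding strand: complement GATACGCTTGACCCTGTACCATGACGGCAACGCTAATTAGCGCATAC, then reverse.
(b) mRNA matches the coding strand with T→U.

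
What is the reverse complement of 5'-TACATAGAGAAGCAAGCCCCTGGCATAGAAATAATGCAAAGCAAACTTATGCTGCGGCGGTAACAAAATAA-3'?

Complement each base (A↔T, G↔C): ATGTATCTCTTCGTTCGGGGACCGTATCTTTATTACGTTTCGTTTGAATACGACGCCGCCATTGTTTTATT. Then reverse.

5'-TTATTTTGTTACCGCCGCAGCATAAGTTTGCTTTGCATTATTTCTATGCCAGGGGCTTGCTTCTCTATGTA-3'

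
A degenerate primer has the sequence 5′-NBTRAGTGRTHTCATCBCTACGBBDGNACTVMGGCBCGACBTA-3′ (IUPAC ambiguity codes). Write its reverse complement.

5'-TAVGTCGVGCCKBAGTNCHVVCGTAGVGATGADAYCACTYAVN-3'

Standard pairs A↔T, G↔C; ambiguity codes pair R↔Y, M↔K, B↔V, D↔H, N↔N. Complement (NVAYTCACYADAGTAGVGATGCVVHCNTGABKCCGVGCTGVAT), then reverse for 5'→3'.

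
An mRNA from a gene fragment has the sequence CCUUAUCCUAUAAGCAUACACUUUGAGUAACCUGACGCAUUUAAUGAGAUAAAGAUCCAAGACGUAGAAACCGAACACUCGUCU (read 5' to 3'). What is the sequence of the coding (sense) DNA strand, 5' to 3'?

5'-CCTTATCCTATAAGCATACACTTTGAGTAACCTGACGCATTTAATGAGATAAAGATCCAAGACGTAGAAACCGAACACTCGTCT-3'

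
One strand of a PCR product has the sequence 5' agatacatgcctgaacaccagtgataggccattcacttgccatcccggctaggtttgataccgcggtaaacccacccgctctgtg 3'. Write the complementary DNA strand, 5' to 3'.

5'-CACAGAGCGGGTGGGTTTACCGCGGTATCAAACCTAGCCGGGATGGCAAGTGAATGGCCTATCACTGGTGTTCAGGCATGTATCT-3'

Pairing A↔T and G↔C gives TCTATGTACGGACTTGTGGTCACTATCCGGTAAGTGAACGGTAGGGCCGATCCAAACTATGGCGCCATTTGGGTGGGCGAGACAC, running 3'→5'. Reverse for the 5'→3' convention.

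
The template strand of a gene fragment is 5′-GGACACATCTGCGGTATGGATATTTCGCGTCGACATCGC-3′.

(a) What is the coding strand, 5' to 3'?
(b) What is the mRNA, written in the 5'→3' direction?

(a) 5'-GCGATGTCGACGCGAAATATCCATACCGCAGATGTGTCC-3'
(b) 5'-GCGAUGUCGACGCGAAAUAUCCAUACCGCAGAUGUGUCC-3'

(a) The coding strand is the reverse complement of the template: complement CCTGTGTAGACGCCATACCTATAAAGCGCAGCTGTAGCG, then reverse.
(b) mRNA has the coding-strand sequence with T→U.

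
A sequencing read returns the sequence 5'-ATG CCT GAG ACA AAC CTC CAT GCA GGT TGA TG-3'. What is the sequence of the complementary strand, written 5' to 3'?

5'-CATCAACCTGCATGGAGGTTTGTCTCAGGCAT-3'

The complement of ATGCCTGAGACAAACCTCCATGCAGGTTGATG is TACGGACTCTGTTTGGAGGTACGTCCAACTAC (A↔T, G↔C). DNA strands are antiparallel, so the complementary strand runs 3'→5'; reversing gives the 5'→3' form.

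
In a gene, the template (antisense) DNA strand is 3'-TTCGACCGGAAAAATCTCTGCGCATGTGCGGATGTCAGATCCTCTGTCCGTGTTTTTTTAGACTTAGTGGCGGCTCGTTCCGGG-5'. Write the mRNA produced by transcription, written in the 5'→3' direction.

Reading the template 3'→5' as shown, RNA polymerase pairs each base (A→U, T→A, G↔C) to build mRNA 5'→3' directly.

5'-AAGCUGGCCUUUUUAGAGACGCGUACACGCCUACAGUCUAGGAGACAGGCACAAAAAAAUCUGAAUCACCGCCGAGCAAGGCCC-3'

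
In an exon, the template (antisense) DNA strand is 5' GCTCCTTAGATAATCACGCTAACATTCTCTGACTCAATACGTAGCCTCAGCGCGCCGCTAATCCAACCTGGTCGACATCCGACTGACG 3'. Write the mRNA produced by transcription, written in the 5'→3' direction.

RNA polymerase reads the template 3'→5' and synthesizes mRNA 5'→3' by base-pairing (A→U, T→A, G↔C). The complement of the template is CGAGGAATCTATTAGTGCGATTGTAAGAGACTGAGTTATGCATCGGAGTCGCGCGGCGATTAGGTTGGACCAGCTGTAGGCTGACTGC; antiparallel, so 5'→3' the coding strand is CGTCAGTCGGATGTCGACCAGGTTGGATTAGCGGCGCGCTGAGGCTACGTATTGAGTCAGAGAATGTTAGCGTGATTATCTAAGGAGC. Replace T with U for the mRNA.

5'-CGUCAGUCGGAUGUCGACCAGGUUGGAUUAGCGGCGCGCUGAGGCUACGUAUUGAGUCAGAGAAUGUUAGCGUGAUUAUCUAAGGAGC-3'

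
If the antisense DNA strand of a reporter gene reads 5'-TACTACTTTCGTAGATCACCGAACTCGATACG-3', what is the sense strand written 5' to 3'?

The coding strand is complementary and antiparallel to the template: take the complement (A↔T, G↔C) and reverse.

5'-CGTATCGAGTTCGGTGATCTACGAAAGTAGTA-3'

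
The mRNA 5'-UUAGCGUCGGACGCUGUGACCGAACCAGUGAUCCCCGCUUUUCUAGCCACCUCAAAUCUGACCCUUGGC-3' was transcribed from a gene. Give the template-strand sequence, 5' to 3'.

Replace U with T to get the coding DNA strand: TTAGCGTCGGACGCTGTGACCGAACCAGTGATCCCCGCTTTTCTAGCCACCTCAAATCTGACCCTTGGC. The template strand is its reverse complement (complement AATCGCAGCCTGCGACACTGGCTTGGTCACTAGGGGCGAAAAGATCGGTGGAGTTTAGACTGGGAACCG, then reverse).

5'-GCCAAGGGTCAGATTTGAGGTGGCTAGAAAAGCGGGGATCACTGGTTCGGTCACAGCGTCCGACGCTAA-3'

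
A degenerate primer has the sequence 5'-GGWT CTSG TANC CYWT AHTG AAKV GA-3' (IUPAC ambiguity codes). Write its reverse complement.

5′-TCBMTTCADTAWRGGNTACSAGAWCC-3′

Standard pairs A↔T, G↔C; ambiguity codes pair Y↔R, K↔M, W↔W, S↔S, H↔D, V↔B, N↔N. Complement (CCWAGASCATNGGRWATDACTTMBCT), then reverse for 5'→3'.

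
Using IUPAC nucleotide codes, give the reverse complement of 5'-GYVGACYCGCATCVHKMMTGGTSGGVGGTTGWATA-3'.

5′-TATWCAACCBCCSACCAKKMDBGATGCGRGTCBRC-3′

Standard pairs A↔T, G↔C; ambiguity codes pair Y↔R, M↔K, W↔W, S↔S, H↔D, V↔B. Complement (CRBCTGRGCGTAGBDMKKACCASCCBCCAACWTAT), then reverse for 5'→3'.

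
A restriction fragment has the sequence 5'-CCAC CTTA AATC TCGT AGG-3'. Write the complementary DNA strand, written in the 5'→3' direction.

Pairing A↔T and G↔C gives GGTGGAATTTAGAGCATCC, running 3'→5'. Reverse for the 5'→3' convention.

5'-CCTACGAGATTTAAGGTGG-3'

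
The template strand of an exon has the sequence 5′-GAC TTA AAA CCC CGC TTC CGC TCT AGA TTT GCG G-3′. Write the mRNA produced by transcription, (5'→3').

RNA polymerase reads the template 3'→5' and synthesizes mRNA 5'→3' by base-pairing (A→U, T→A, G↔C). The complement of the template is CTGAATTTTGGGGCGAAGGCGAGATCTAAACGCC; antiparallel, so 5'→3' the coding strand is CCGCAAATCTAGAGCGGAAGCGGGGTTTTAAGTC. Replace T with U for the mRNA.

5'-CCGCAAAUCUAGAGCGGAAGCGGGGUUUUAAGUC-3'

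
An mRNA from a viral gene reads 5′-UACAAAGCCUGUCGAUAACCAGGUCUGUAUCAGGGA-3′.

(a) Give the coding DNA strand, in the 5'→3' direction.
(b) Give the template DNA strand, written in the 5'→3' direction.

(a) The coding strand matches the mRNA with U→T.
(b) The template strand is the reverse complement of the coding strand.

(a) 5'-TACAAAGCCTGTCGATAACCAGGTCTGTATCAGGGA-3'
(b) 5'-TCCCTGATACAGACCTGGTTATCGACAGGCTTTGTA-3'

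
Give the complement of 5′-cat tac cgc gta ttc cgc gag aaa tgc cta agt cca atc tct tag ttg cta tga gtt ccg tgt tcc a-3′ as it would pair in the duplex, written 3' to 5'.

3'-GTAATGGCGCATAAGGCGCTCTTTACGGATTCAGGTTAGAGAATCAACGATACTCAAGGCACAAGGT-5'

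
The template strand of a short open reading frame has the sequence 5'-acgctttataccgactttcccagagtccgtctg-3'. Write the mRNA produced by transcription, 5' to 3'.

5'-CAGACGGACUCUGGGAAAGUCGGUAUAAAGCGU-3'

The mRNA has the sequence of the coding strand (reverse complement of the template) with T→U. Reverse complement of ACGCTTTATACCGACTTTCCCAGAGTCCGTCTG is CAGACGGACTCTGGGAAAGTCGGTATAAAGCGT; then T→U.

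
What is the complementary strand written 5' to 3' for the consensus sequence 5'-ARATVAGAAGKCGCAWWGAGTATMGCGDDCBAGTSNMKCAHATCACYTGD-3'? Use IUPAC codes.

Standard pairs A↔T, G↔C; ambiguity codes pair R↔Y, M↔K, W↔W, S↔S, B↔V, D↔H, N↔N. Complement (TYTABTCTTCMGCGTWWCTCATAKCGCHHGVTCASNKMGTDTAGTGRACH), then reverse for 5'→3'.

5′-HCARGTGATDTGMKNSACTVGHHCGCKATACTCWWTGCGMCTTCTBATYT-3′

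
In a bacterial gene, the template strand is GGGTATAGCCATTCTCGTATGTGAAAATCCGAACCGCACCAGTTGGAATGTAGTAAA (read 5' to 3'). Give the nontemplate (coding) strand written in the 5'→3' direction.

The coding strand is complementary and antiparallel to the template: take the complement (A↔T, G↔C) and reverse.

5'-TTTACTACATTCCAACTGGTGCGGTTCGGATTTTCACATACGAGAATGGCTATACCC-3'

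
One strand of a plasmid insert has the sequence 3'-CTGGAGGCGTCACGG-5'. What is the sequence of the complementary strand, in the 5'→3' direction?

The strand is given 3'→5', so its complement runs 5'→3' in the same left-to-right order: pair each base A↔T, G↔C.

5'-GACCTCCGCAGTGCC-3'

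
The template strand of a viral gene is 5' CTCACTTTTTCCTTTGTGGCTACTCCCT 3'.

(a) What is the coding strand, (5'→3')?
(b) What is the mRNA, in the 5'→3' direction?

(a) 5'-AGGGAGTAGCCACAAAGGAAAAAGTGAG-3'
(b) 5′-AGGGAGUAGCCACAAAGGAAAAAGUGAG-3′

(a) The coding strand is the reverse complement of the template: complement GAGTGAAAAAGGAAACACCGATGAGGGA, then reverse.
(b) mRNA has the coding-strand sequence with T→U.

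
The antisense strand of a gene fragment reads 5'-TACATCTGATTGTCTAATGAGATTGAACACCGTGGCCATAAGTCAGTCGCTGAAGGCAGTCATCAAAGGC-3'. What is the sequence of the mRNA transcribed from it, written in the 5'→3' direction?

5'-GCCUUUGAUGACUGCCUUCAGCGACUGACUUAUGGCCACGGUGUUCAAUCUCAUUAGACAAUCAGAUGUA-3'

RNA polymerase reads the template 3'→5' and synthesizes mRNA 5'→3' by base-pairing (A→U, T→A, G↔C). The complement of the template is ATGTAGACTAACAGATTACTCTAACTTGTGGCACCGGTATTCAGTCAGCGACTTCCGTCAGTAGTTTCCG; antiparallel, so 5'→3' the coding strand is GCCTTTGATGACTGCCTTCAGCGACTGACTTATGGCCACGGTGTTCAATCTCATTAGACAATCAGATGTA. Replace T with U for the mRNA.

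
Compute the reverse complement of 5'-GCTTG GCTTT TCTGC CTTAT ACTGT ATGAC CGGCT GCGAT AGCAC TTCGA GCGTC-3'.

5'-GACGCTCGAAGTGCTATCGCAGCCGGTCATACAGTATAAGGCAGAAAAGCCAAGC-3'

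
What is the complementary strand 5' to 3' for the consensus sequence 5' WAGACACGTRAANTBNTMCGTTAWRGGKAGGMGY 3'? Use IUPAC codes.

Standard pairs A↔T, G↔C; ambiguity codes pair R↔Y, M↔K, W↔W, B↔V, N↔N. Complement (WTCTGTGCAYTTNAVNAKGCAATWYCCMTCCKCR), then reverse for 5'→3'.

5'-RCKCCTMCCYWTAACGKANVANTTYACGTGTCTW-3'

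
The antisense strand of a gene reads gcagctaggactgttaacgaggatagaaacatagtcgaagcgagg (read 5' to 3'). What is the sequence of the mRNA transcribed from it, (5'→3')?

5'-CCUCGCUUCGACUAUGUUUCUAUCCUCGUUAACAGUCCUAGCUGC-3'

RNA polymerase reads the template 3'→5' and synthesizes mRNA 5'→3' by base-pairing (A→U, T→A, G↔C). The complement of the template is CGTCGATCCTGACAATTGCTCCTATCTTTGTATCAGCTTCGCTCC; antiparallel, so 5'→3' the coding strand is CCTCGCTTCGACTATGTTTCTATCCTCGTTAACAGTCCTAGCTGC. Replace T with U for the mRNA.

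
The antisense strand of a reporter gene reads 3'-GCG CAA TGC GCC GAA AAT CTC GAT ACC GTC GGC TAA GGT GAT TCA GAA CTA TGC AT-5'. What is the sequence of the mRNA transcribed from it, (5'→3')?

5'-CGCGUUACGCGGCUUUUAGAGCUAUGGCAGCCGAUUCCACUAAGUCUUGAUACGUA-3'

Reading the template 3'→5' as shown, RNA polymerase pairs each base (A→U, T→A, G↔C) to build mRNA 5'→3' directly.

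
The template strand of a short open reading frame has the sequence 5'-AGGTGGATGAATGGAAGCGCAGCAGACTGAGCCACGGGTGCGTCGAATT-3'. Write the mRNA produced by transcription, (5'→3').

The mRNA has the sequence of the coding strand (reverse complement of the template) with T→U. Reverse complement of AGGTGGATGAATGGAAGCGCAGCAGACTGAGCCACGGGTGCGTCGAATT is AATTCGACGCACCCGTGGCTCAGTCTGCTGCGCTTCCATTCATCCACCT; then T→U.

5'-AAUUCGACGCACCCGUGGCUCAGUCUGCUGCGCUUCCAUUCAUCCACCU-3'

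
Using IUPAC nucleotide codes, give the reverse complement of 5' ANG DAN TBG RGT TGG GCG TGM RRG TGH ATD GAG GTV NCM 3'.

Standard pairs A↔T, G↔C; ambiguity codes pair R↔Y, M↔K, B↔V, D↔H, N↔N. Complement (TNCHTNAVCYCAACCCGCACKYYCACDTAHCTCCABNGK), then reverse for 5'→3'.

5'-KGNBACCTCHATDCACYYKCACGCCCAACYCVANTHCNT-3'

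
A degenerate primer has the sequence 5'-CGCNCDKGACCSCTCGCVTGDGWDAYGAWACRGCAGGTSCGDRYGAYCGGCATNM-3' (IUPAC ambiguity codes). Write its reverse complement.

Standard pairs A↔T, G↔C; ambiguity codes pair R↔Y, M↔K, W↔W, S↔S, D↔H, V↔B, N↔N. Complement (GCGNGHMCTGGSGAGCGBACHCWHTRCTWTGYCGTCCASGCHYRCTRGCCGTANK), then reverse for 5'→3'.

5'-KNATGCCGRTCRYHCGSACCTGCYGTWTCRTHWCHCABGCGAGSGGTCMHGNGCG-3'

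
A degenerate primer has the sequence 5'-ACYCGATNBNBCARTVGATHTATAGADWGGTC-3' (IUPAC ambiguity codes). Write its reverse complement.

Standard pairs A↔T, G↔C; ambiguity codes pair R↔Y, W↔W, B↔V, D↔H, N↔N. Complement (TGRGCTANVNVGTYABCTADATATCTHWCCAG), then reverse for 5'→3'.

5'-GACCWHTCTATADATCBAYTGVNVNATCGRGT-3'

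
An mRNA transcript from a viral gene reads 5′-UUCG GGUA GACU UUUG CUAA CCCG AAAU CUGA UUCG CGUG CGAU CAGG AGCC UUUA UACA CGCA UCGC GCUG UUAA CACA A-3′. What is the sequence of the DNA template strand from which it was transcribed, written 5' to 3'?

Replace U with T to get the coding DNA strand: TTCGGGTAGACTTTTGCTAACCCGAAATCTGATTCGCGTGCGATCAGGAGCCTTTATACACGCATCGCGCTGTTAACACAA. The template strand is its reverse complement (complement AAGCCCATCTGAAAACGATTGGGCTTTAGACTAAGCGCACGCTAGTCCTCGGAAATATGTGCGTAGCGCGACAATTGTGTT, then reverse).

5′-TTGTGTTAACAGCGCGATGCGTGTATAAAGGCTCCTGATCGCACGCGAATCAGATTTCGGGTTAGCAAAAGTCTACCCGAA-3′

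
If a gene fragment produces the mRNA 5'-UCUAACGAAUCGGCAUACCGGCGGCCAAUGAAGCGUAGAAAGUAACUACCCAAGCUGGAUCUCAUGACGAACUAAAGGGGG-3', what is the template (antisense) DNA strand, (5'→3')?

Replace U with T to get the coding DNA strand: TCTAACGAATCGGCATACCGGCGGCCAATGAAGCGTAGAAAGTAACTACCCAAGCTGGATCTCATGACGAACTAAAGGGGG. The template strand is its reverse complement (complement AGATTGCTTAGCCGTATGGCCGCCGGTTACTTCGCATCTTTCATTGATGGGTTCGACCTAGAGTACTGCTTGATTTCCCCC, then reverse).

5′-CCCCCTTTAGTTCGTCATGAGATCCAGCTTGGGTAGTTACTTTCTACGCTTCATTGGCCGCCGGTATGCCGATTCGTTAGA-3′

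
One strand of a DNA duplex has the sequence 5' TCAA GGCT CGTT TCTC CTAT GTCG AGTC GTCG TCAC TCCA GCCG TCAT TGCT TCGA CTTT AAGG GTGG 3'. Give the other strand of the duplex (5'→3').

5'-CCACCCTTAAAGTCGAAGCAATGACGGCTGGAGTGACGACGACTCGACATAGGAGAAACGAGCCTTGA-3'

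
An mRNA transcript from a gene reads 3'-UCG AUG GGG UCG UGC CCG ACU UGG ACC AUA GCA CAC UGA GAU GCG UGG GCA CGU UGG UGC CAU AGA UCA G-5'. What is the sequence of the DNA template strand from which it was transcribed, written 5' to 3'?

5'-AGCTACCCCAGCACGGGCTGAACCTGGTATCGTGTGACTCTACGCACCCGTGCAACCACGGTATCTAGTC-3'

Written 5'→3' the mRNA is GACUAGAUACCGUGGUUGCACGGGUGCGUAGAGUCACACGAUACCAGGUUCAGCCCGUGCUGGGGUAGCU, so the coding DNA strand is GACTAGATACCGTGGTTGCACGGGTGCGTAGAGTCACACGATACCAGGTTCAGCCCGTGCTGGGGTAGCT. The template is its reverse complement.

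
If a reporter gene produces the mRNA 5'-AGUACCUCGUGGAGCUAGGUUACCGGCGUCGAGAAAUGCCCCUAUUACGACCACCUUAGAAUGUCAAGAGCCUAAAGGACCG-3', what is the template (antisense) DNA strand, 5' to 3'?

Replace U with T to get the coding DNA strand: AGTACCTCGTGGAGCTAGGTTACCGGCGTCGAGAAATGCCCCTATTACGACCACCTTAGAATGTCAAGAGCCTAAAGGACCG. The template strand is its reverse complement (complement TCATGGAGCACCTCGATCCAATGGCCGCAGCTCTTTACGGGGATAATGCTGGTGGAATCTTACAGTTCTCGGATTTCCTGGC, then reverse).

5′-CGGTCCTTTAGGCTCTTGACATTCTAAGGTGGTCGTAATAGGGGCATTTCTCGACGCCGGTAACCTAGCTCCACGAGGTACT-3′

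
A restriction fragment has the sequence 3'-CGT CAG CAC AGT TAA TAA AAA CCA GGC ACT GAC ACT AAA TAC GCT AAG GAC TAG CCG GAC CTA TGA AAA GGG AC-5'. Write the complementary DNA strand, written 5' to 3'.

The strand is given 3'→5', so its complement runs 5'→3' in the same left-to-right order: pair each base A↔T, G↔C.

5'-GCAGTCGTGTCAATTATTTTTGGTCCGTGACTGTGATTTATGCGATTCCTGATCGGCCTGGATACTTTTCCCTG-3'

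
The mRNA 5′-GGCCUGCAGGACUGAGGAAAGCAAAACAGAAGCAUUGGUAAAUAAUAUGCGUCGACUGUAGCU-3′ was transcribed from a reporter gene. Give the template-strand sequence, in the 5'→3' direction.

Replace U with T to get the coding DNA strand: GGCCTGCAGGACTGAGGAAAGCAAAACAGAAGCATTGGTAAATAATATGCGTCGACTGTAGCT. The template strand is its reverse complement (complement CCGGACGTCCTGACTCCTTTCGTTTTGTCTTCGTAACCATTTATTATACGCAGCTGACATCGA, then reverse).

5′-AGCTACAGTCGACGCATATTATTTACCAATGCTTCTGTTTTGCTTTCCTCAGTCCTGCAGGCC-3′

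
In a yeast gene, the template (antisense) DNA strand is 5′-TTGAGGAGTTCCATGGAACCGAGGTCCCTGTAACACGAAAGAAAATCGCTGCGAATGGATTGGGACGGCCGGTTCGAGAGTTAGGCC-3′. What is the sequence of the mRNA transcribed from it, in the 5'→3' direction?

The mRNA has the sequence of the coding strand (reverse complement of the template) with T→U. Reverse complement of TTGAGGAGTTCCATGGAACCGAGGTCCCTGTAACACGAAAGAAAATCGCTGCGAATGGATTGGGACGGCCGGTTCGAGAGTTAGGCC is GGCCTAACTCTCGAACCGGCCGTCCCAATCCATTCGCAGCGATTTTCTTTCGTGTTACAGGGACCTCGGTTCCATGGAACTCCTCAA; then T→U.

5'-GGCCUAACUCUCGAACCGGCCGUCCCAAUCCAUUCGCAGCGAUUUUCUUUCGUGUUACAGGGACCUCGGUUCCAUGGAACUCCUCAA-3'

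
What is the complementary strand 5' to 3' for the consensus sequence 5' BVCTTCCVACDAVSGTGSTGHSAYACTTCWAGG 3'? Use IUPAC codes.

5′-CCTWGAAGTRTSDCASCACSBTHGTBGGAAGBV-3′

Standard pairs A↔T, G↔C; ambiguity codes pair Y↔R, W↔W, S↔S, B↔V, D↔H. Complement (VBGAAGGBTGHTBSCACSACDSTRTGAAGWTCC), then reverse for 5'→3'.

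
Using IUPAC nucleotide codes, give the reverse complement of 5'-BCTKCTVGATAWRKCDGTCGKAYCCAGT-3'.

5'-ACTGGRTMCGACHGMYWTATCBAGMAGV-3'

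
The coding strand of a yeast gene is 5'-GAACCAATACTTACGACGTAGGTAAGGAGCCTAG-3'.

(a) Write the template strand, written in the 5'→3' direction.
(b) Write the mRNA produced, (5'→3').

(a) The template strand is the reverse complement of the coding strand: complement CTTGGTTATGAATGCTGCATCCATTCCTCGGATC, then reverse.
(b) mRNA matches the coding strand with T→U.

(a) 5′-CTAGGCTCCTTACCTACGTCGTAAGTATTGGTTC-3′
(b) 5'-GAACCAAUACUUACGACGUAGGUAAGGAGCCUAG-3'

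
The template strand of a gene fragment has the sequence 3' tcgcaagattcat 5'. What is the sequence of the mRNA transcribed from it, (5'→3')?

Reading the template 3'→5' as shown, RNA polymerase pairs each base (A→U, T→A, G↔C) to build mRNA 5'→3' directly.

5′-AGCGUUCUAAGUA-3′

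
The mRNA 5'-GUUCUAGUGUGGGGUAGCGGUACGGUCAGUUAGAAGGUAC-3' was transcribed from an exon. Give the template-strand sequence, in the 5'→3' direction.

5'-GTACCTTCTAACTGACCGTACCGCTACCCCACACTAGAAC-3'

Replace U with T to get the coding DNA strand: GTTCTAGTGTGGGGTAGCGGTACGGTCAGTTAGAAGGTAC. The template strand is its reverse complement (complement CAAGATCACACCCCATCGCCATGCCAGTCAATCTTCCATG, then reverse).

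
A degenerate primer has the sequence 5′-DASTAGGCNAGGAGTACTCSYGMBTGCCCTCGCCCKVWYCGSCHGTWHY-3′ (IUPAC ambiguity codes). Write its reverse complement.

5'-RDWACDGSCGRWBMGGGCGAGGGCAVKCRSGAGTACTCCTNGCCTASTH-3'

Standard pairs A↔T, G↔C; ambiguity codes pair Y↔R, M↔K, W↔W, S↔S, B↔V, D↔H, N↔N. Complement (HTSATCCGNTCCTCATGAGSRCKVACGGGAGCGGGMBWRGCSGDCAWDR), then reverse for 5'→3'.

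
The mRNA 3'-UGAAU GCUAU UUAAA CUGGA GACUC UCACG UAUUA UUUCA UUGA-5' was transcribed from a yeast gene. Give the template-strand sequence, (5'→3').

5'-ACTTACGATAAATTTGACCTCTGAGAGTGCATAATAAAGTAACT-3'

Written 5'→3' the mRNA is AGUUACUUUAUUAUGCACUCUCAGAGGUCAAAUUUAUCGUAAGU, so the coding DNA strand is AGTTACTTTATTATGCACTCTCAGAGGTCAAATTTATCGTAAGT. The template is its reverse complement.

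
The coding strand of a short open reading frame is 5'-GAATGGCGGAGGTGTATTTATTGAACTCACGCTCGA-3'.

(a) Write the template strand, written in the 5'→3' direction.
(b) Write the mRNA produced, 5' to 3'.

(a) 5′-TCGAGCGTGAGTTCAATAAATACACCTCCGCCATTC-3′
(b) 5'-GAAUGGCGGAGGUGUAUUUAUUGAACUCACGCUCGA-3'

(a) The template strand is the reverse complement of the coding strand: complement CTTACCGCCTCCACATAAATAACTTGAGTGCGAGCT, then reverse.
(b) mRNA matches the coding strand with T→U.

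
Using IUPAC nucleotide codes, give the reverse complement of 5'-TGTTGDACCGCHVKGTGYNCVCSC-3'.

5'-GSGBGNRCACMBDGCGGTHCAACA-3'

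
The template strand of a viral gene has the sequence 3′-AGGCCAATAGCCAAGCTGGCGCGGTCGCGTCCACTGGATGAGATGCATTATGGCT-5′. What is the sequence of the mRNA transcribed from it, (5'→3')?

Reading the template 3'→5' as shown, RNA polymerase pairs each base (A→U, T→A, G↔C) to build mRNA 5'→3' directly.

5'-UCCGGUUAUCGGUUCGACCGCGCCAGCGCAGGUGACCUACUCUACGUAAUACCGA-3'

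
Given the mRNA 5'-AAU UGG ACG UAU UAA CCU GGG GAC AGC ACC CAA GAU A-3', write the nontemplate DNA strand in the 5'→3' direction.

5'-AATTGGACGTATTAACCTGGGGACAGCACCCAAGATA-3'

The coding DNA strand has the same 5'→3' sequence as the mRNA with U replaced by T.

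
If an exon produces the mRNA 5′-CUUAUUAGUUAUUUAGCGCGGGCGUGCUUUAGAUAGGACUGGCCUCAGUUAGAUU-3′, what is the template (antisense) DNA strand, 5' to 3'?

5'-AATCTAACTGAGGCCAGTCCTATCTAAAGCACGCCCGCGCTAAATAACTAATAAG-3'

Replace U with T to get the coding DNA strand: CTTATTAGTTATTTAGCGCGGGCGTGCTTTAGATAGGACTGGCCTCAGTTAGATT. The template strand is its reverse complement (complement GAATAATCAATAAATCGCGCCCGCACGAAATCTATCCTGACCGGAGTCAATCTAA, then reverse).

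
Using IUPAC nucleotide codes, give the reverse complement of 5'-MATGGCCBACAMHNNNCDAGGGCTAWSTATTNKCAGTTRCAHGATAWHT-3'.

Standard pairs A↔T, G↔C; ambiguity codes pair R↔Y, M↔K, W↔W, S↔S, B↔V, D↔H, N↔N. Complement (KTACCGGVTGTKDNNNGHTCCCGATWSATAANMGTCAAYGTDCTATWDA), then reverse for 5'→3'.

5′-ADWTATCDTGYAACTGMNAATASWTAGCCCTHGNNNDKTGTVGGCCATK-3′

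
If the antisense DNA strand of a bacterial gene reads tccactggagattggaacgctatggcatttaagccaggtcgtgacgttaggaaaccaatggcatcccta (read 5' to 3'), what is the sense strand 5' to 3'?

The coding strand is complementary and antiparallel to the template: take the complement (A↔T, G↔C) and reverse.

5′-TAGGGATGCCATTGGTTTCCTAACGTCACGACCTGGCTTAAATGCCATAGCGTTCCAATCTCCAGTGGA-3′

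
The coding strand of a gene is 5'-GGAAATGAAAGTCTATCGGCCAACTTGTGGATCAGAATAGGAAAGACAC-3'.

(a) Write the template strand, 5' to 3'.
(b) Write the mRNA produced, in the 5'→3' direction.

(a) The template strand is the reverse complement of the coding strand: complement CCTTTACTTTCAGATAGCCGGTTGAACACCTAGTCTTATCCTTTCTGTG, then reverse.
(b) mRNA matches the coding strand with T→U.

(a) 5'-GTGTCTTTCCTATTCTGATCCACAAGTTGGCCGATAGACTTTCATTTCC-3'
(b) 5'-GGAAAUGAAAGUCUAUCGGCCAACUUGUGGAUCAGAAUAGGAAAGACAC-3'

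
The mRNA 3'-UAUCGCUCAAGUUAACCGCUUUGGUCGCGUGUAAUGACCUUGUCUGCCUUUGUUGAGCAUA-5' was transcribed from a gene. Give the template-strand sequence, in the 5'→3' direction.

Written 5'→3' the mRNA is AUACGAGUUGUUUCCGUCUGUUCCAGUAAUGUGCGCUGGUUUCGCCAAUUGAACUCGCUAU, so the coding DNA strand is ATACGAGTTGTTTCCGTCTGTTCCAGTAATGTGCGCTGGTTTCGCCAATTGAACTCGCTAT. The template is its reverse complement.

5'-ATAGCGAGTTCAATTGGCGAAACCAGCGCACATTACTGGAACAGACGGAAACAACTCGTAT-3'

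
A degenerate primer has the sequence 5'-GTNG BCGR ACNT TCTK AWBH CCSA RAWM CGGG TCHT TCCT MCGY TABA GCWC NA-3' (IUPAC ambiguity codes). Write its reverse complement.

Standard pairs A↔T, G↔C; ambiguity codes pair R↔Y, M↔K, W↔W, S↔S, B↔V, H↔D, N↔N. Complement (CANCVGCYTGNAAGAMTWVDGGSTYTWKGCCCAGDAAGGAKGCRATVTCGWGNT), then reverse for 5'→3'.

5'-TNGWGCTVTARCGKAGGAADGACCCGKWTYTSGGDVWTMAGAANGTYCGVCNAC-3'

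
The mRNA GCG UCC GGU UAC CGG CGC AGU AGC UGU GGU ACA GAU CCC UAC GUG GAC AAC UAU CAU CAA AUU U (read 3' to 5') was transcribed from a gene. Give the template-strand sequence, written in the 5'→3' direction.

5'-CGCAGGCCAATGGCCGCGTCATCGACACCATGTCTAGGGATGCACCTGTTGATAGTAGTTTAAA-3'

Written 5'→3' the mRNA is UUUAAACUACUAUCAACAGGUGCAUCCCUAGACAUGGUGUCGAUGACGCGGCCAUUGGCCUGCG, so the coding DNA strand is TTTAAACTACTATCAACAGGTGCATCCCTAGACATGGTGTCGATGACGCGGCCATTGGCCTGCG. The template is its reverse complement.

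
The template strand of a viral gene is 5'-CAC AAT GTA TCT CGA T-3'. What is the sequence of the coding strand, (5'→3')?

The coding strand is complementary and antiparallel to the template: take the complement (A↔T, G↔C) and reverse.

5'-ATCGAGATACATTGTG-3'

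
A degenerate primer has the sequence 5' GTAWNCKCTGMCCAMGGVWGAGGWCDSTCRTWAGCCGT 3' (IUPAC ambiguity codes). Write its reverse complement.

5'-ACGGCTWAYGASHGWCCTCWBCCKTGGKCAGMGNWTAC-3'

Standard pairs A↔T, G↔C; ambiguity codes pair R↔Y, M↔K, W↔W, S↔S, D↔H, V↔B, N↔N. Complement (CATWNGMGACKGGTKCCBWCTCCWGHSAGYAWTCGGCA), then reverse for 5'→3'.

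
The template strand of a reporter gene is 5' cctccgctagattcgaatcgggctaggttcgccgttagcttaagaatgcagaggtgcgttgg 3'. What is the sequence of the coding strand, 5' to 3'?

5'-CCAACGCACCTCTGCATTCTTAAGCTAACGGCGAACCTAGCCCGATTCGAATCTAGCGGAGG-3'

The coding strand is complementary and antiparallel to the template: take the complement (A↔T, G↔C) and reverse.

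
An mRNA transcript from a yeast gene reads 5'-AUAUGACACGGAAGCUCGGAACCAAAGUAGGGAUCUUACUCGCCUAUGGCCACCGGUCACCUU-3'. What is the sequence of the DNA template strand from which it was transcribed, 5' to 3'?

5′-AAGGTGACCGGTGGCCATAGGCGAGTAAGATCCCTACTTTGGTTCCGAGCTTCCGTGTCATAT-3′

Replace U with T to get the coding DNA strand: ATATGACACGGAAGCTCGGAACCAAAGTAGGGATCTTACTCGCCTATGGCCACCGGTCACCTT. The template strand is its reverse complement (complement TATACTGTGCCTTCGAGCCTTGGTTTCATCCCTAGAATGAGCGGATACCGGTGGCCAGTGGAA, then reverse).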